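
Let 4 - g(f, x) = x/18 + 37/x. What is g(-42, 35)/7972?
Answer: 629/5022360 ≈ 0.00012524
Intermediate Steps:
g(f, x) = 4 - 37/x - x/18 (g(f, x) = 4 - (x/18 + 37/x) = 4 - (37/x + x/18) = 4 + (-37/x - x/18) = 4 - 37/x - x/18)
g(-42, 35)/7972 = (4 - 37/35 - 1/18*35)/7972 = (4 - 37*1/35 - 35/18)*(1/7972) = (4 - 37/35 - 35/18)*(1/7972) = (629/630)*(1/7972) = 629/5022360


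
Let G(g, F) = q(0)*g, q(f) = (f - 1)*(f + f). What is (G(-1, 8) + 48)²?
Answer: 2304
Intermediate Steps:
q(f) = 2*f*(-1 + f) (q(f) = (-1 + f)*(2*f) = 2*f*(-1 + f))
G(g, F) = 0 (G(g, F) = (2*0*(-1 + 0))*g = (2*0*(-1))*g = 0*g = 0)
(G(-1, 8) + 48)² = (0 + 48)² = 48² = 2304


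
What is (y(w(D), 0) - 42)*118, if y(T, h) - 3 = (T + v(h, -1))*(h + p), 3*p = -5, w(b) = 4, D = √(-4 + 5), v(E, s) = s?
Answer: -5192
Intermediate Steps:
D = 1 (D = √1 = 1)
p = -5/3 (p = (⅓)*(-5) = -5/3 ≈ -1.6667)
y(T, h) = 3 + (-1 + T)*(-5/3 + h) (y(T, h) = 3 + (T - 1)*(h - 5/3) = 3 + (-1 + T)*(-5/3 + h))
(y(w(D), 0) - 42)*118 = ((14/3 - 1*0 - 5/3*4 + 4*0) - 42)*118 = ((14/3 + 0 - 20/3 + 0) - 42)*118 = (-2 - 42)*118 = -44*118 = -5192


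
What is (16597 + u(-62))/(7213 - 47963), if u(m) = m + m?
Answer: -16473/40750 ≈ -0.40425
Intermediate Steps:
u(m) = 2*m
(16597 + u(-62))/(7213 - 47963) = (16597 + 2*(-62))/(7213 - 47963) = (16597 - 124)/(-40750) = 16473*(-1/40750) = -16473/40750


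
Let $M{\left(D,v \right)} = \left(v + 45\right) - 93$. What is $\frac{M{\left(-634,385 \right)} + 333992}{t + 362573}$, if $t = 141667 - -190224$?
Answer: $\frac{111443}{231488} \approx 0.48142$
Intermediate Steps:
$t = 331891$ ($t = 141667 + 190224 = 331891$)
$M{\left(D,v \right)} = -48 + v$ ($M{\left(D,v \right)} = \left(45 + v\right) - 93 = -48 + v$)
$\frac{M{\left(-634,385 \right)} + 333992}{t + 362573} = \frac{\left(-48 + 385\right) + 333992}{331891 + 362573} = \frac{337 + 333992}{694464} = 334329 \cdot \frac{1}{694464} = \frac{111443}{231488}$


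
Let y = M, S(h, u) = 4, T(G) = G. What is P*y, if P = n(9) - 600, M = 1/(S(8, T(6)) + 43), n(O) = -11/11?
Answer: -601/47 ≈ -12.787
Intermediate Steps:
n(O) = -1 (n(O) = -11*1/11 = -1)
M = 1/47 (M = 1/(4 + 43) = 1/47 ≈ 0.021277)
y = 1/47 ≈ 0.021277
P = -601 (P = -1 - 600 = -601)
P*y = -601*1/47 = -601/47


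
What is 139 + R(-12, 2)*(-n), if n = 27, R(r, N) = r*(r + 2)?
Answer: -3101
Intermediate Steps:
R(r, N) = r*(2 + r)
139 + R(-12, 2)*(-n) = 139 + (-12*(2 - 12))*(-1*27) = 139 - 12*(-10)*(-27) = 139 + 120*(-27) = 139 - 3240 = -3101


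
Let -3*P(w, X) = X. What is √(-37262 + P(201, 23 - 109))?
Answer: 10*I*√3351/3 ≈ 192.96*I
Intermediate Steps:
P(w, X) = -X/3
√(-37262 + P(201, 23 - 109)) = √(-37262 - (23 - 109)/3) = √(-37262 - ⅓*(-86)) = √(-37262 + 86/3) = √(-111700/3) = 10*I*√3351/3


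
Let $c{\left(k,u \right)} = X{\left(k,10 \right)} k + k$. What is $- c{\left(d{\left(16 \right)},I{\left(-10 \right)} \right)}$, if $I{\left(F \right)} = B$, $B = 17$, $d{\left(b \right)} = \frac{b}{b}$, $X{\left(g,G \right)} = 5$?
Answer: $-6$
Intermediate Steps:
$d{\left(b \right)} = 1$
$I{\left(F \right)} = 17$
$c{\left(k,u \right)} = 6 k$ ($c{\left(k,u \right)} = 5 k + k = 6 k$)
$- c{\left(d{\left(16 \right)},I{\left(-10 \right)} \right)} = - 6 \cdot 1 = \left(-1\right) 6 = -6$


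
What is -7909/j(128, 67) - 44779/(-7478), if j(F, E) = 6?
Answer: -14718707/11217 ≈ -1312.2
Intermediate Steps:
-7909/j(128, 67) - 44779/(-7478) = -7909/6 - 44779/(-7478) = -7909*⅙ - 44779*(-1/7478) = -7909/6 + 44779/7478 = -14718707/11217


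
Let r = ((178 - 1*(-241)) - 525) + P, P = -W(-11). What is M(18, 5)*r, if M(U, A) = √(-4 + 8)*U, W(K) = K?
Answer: -3420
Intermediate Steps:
P = 11 (P = -1*(-11) = 11)
M(U, A) = 2*U (M(U, A) = √4*U = 2*U)
r = -95 (r = ((178 - 1*(-241)) - 525) + 11 = ((178 + 241) - 525) + 11 = (419 - 525) + 11 = -106 + 11 = -95)
M(18, 5)*r = (2*18)*(-95) = 36*(-95) = -3420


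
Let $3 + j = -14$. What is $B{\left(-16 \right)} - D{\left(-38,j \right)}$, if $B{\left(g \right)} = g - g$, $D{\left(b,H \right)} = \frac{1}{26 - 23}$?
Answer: $- \frac{1}{3} \approx -0.33333$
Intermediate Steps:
$j = -17$ ($j = -3 - 14 = -17$)
$D{\left(b,H \right)} = \frac{1}{3}$
$B{\left(g \right)} = 0$
$B{\left(-16 \right)} - D{\left(-38,j \right)} = 0 - \frac{1}{3} = - \frac{1}{3}$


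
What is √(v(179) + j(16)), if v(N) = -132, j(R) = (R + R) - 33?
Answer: I*√133 ≈ 11.533*I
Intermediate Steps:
j(R) = -33 + 2*R (j(R) = 2*R - 33 = -33 + 2*R)
√(v(179) + j(16)) = √(-132 + (-33 + 2*16)) = √(-132 + (-33 + 32)) = √(-132 - 1) = √(-133) = I*√133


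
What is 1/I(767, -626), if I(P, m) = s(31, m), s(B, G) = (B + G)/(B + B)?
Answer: -62/595 ≈ -0.10420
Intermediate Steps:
s(B, G) = (B + G)/(2*B) (s(B, G) = (B + G)/((2*B)) = (B + G)*(1/(2*B)) = (B + G)/(2*B))
I(P, m) = 1/2 + m/62 (I(P, m) = (1/2)*(31 + m)/31 = (1/2)*(1/31)*(31 + m) = 1/2 + m/62)
1/I(767, -626) = 1/(1/2 + (1/62)*(-626)) = 1/(1/2 - 313/31) = 1/(-595/62) = -62/595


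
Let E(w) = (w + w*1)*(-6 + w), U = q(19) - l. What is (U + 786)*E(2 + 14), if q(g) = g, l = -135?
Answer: 300800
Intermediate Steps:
U = 154 (U = 19 - 1*(-135) = 19 + 135 = 154)
E(w) = 2*w*(-6 + w) (E(w) = (w + w)*(-6 + w) = (2*w)*(-6 + w) = 2*w*(-6 + w))
(U + 786)*E(2 + 14) = (154 + 786)*(2*(2 + 14)*(-6 + (2 + 14))) = 940*(2*16*(-6 + 16)) = 940*(2*16*10) = 940*320 = 300800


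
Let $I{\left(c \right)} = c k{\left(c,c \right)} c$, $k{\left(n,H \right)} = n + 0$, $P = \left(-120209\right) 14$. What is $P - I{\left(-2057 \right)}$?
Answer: $8701996267$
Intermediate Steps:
$P = -1682926$
$k{\left(n,H \right)} = n$
$I{\left(c \right)} = c^{3}$ ($I{\left(c \right)} = c c c = c^{2} c = c^{3}$)
$P - I{\left(-2057 \right)} = -1682926 - \left(-2057\right)^{3} = -1682926 - -8703679193 = -1682926 + 8703679193 = 8701996267$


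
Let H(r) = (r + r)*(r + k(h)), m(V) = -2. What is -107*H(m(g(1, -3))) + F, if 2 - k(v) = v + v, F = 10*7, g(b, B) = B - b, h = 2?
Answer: -1642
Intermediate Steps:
F = 70
k(v) = 2 - 2*v (k(v) = 2 - (v + v) = 2 - 2*v)
H(r) = 2*r*(-2 + r) (H(r) = (r + r)*(r + (2 - 2*2)) = (2*r)*(r + (2 - 4)) = (2*r)*(r - 2) = (2*r)*(-2 + r) = 2*r*(-2 + r))
-107*H(m(g(1, -3))) + F = -214*(-2)*(-2 - 2) + 70 = -214*(-2)*(-4) + 70 = -107*16 + 70 = -1712 + 70 = -1642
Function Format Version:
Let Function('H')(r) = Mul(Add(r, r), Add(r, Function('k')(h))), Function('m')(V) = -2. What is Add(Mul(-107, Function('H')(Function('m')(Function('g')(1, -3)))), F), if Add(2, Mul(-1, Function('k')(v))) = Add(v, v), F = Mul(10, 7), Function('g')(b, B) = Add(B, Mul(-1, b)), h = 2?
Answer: -1642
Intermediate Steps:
F = 70
Function('k')(v) = Add(2, Mul(-2, v)) (Function('k')(v) = Add(2, Mul(-1, Add(v, v))) = Add(2, Mul(-1, Mul(2, v))) = Add(2, Mul(-2, v)))
Function('H')(r) = Mul(2, r, Add(-2, r)) (Function('H')(r) = Mul(Add(r, r), Add(r, Add(2, Mul(-2, 2)))) = Mul(Mul(2, r), Add(r, Add(2, -4))) = Mul(Mul(2, r), Add(r, -2)) = Mul(Mul(2, r), Add(-2, r)) = Mul(2, r, Add(-2, r)))
Add(Mul(-107, Function('H')(Function('m')(Function('g')(1, -3)))), F) = Add(Mul(-107, Mul(2, -2, Add(-2, -2))), 70) = Add(Mul(-107, Mul(2, -2, -4)), 70) = Add(Mul(-107, 16), 70) = Add(-1712, 70) = -1642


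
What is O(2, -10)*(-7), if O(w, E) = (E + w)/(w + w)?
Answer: 14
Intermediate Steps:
O(w, E) = (E + w)/(2*w) (O(w, E) = (E + w)/((2*w)) = (E + w)*(1/(2*w)) = (E + w)/(2*w))
O(2, -10)*(-7) = ((1/2)*(-10 + 2)/2)*(-7) = ((1/2)*(1/2)*(-8))*(-7) = -2*(-7) = 14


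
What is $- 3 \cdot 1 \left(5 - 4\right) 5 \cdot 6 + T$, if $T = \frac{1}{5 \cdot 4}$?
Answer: $- \frac{1799}{20} \approx -89.95$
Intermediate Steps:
$T = \frac{1}{20} \approx 0.05$
$- 3 \cdot 1 \left(5 - 4\right) 5 \cdot 6 + T = - 3 \cdot 1 \left(5 - 4\right) 5 \cdot 6 + \frac{1}{20} = - 3 \cdot 1 \cdot 5 \cdot 6 + \frac{1}{20} = - 3 \cdot 5 \cdot 6 + \frac{1}{20} = \left(-1\right) 15 \cdot 6 + \frac{1}{20} = \left(-15\right) 6 + \frac{1}{20} = -90 + \frac{1}{20} = - \frac{1799}{20}$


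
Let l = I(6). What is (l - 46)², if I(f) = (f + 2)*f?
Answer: 4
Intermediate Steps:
I(f) = f*(2 + f) (I(f) = (2 + f)*f = f*(2 + f))
l = 48 (l = 6*(2 + 6) = 6*8 = 48)
(l - 46)² = (48 - 46)² = 2² = 4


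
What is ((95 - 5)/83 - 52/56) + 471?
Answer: 547483/1162 ≈ 471.16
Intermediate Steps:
((95 - 5)/83 - 52/56) + 471 = (90*(1/83) - 52*1/56) + 471 = (90/83 - 13/14) + 471 = 181/1162 + 471 = 547483/1162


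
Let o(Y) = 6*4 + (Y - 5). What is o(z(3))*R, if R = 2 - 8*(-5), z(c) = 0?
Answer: 798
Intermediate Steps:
R = 42 (R = 2 + 40 = 42)
o(Y) = 19 + Y (o(Y) = 24 + (-5 + Y) = 19 + Y)
o(z(3))*R = (19 + 0)*42 = 19*42 = 798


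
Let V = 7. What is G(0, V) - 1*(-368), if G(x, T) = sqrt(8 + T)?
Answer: 368 + sqrt(15) ≈ 371.87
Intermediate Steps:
G(0, V) - 1*(-368) = sqrt(8 + 7) - 1*(-368) = sqrt(15) + 368 = 368 + sqrt(15)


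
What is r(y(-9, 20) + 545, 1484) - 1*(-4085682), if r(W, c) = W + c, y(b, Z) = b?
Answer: 4087702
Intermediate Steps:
r(y(-9, 20) + 545, 1484) - 1*(-4085682) = ((-9 + 545) + 1484) - 1*(-4085682) = (536 + 1484) + 4085682 = 2020 + 4085682 = 4087702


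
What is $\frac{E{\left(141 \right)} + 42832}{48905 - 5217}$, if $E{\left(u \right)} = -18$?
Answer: $\frac{21407}{21844} \approx 0.97999$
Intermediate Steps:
$\frac{E{\left(141 \right)} + 42832}{48905 - 5217} = \frac{-18 + 42832}{48905 - 5217} = \frac{42814}{43688} = 42814 \cdot \frac{1}{43688} = \frac{21407}{21844}$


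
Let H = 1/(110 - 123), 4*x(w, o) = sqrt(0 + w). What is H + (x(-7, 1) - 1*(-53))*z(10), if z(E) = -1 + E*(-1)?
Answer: -7580/13 - 11*I*sqrt(7)/4 ≈ -583.08 - 7.2758*I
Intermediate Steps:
x(w, o) = sqrt(w)/4 (x(w, o) = sqrt(0 + w)/4 = sqrt(w)/4)
z(E) = -1 - E
H = -1/13 (H = 1/(-13) = -1/13 ≈ -0.076923)
H + (x(-7, 1) - 1*(-53))*z(10) = -1/13 + (sqrt(-7)/4 - 1*(-53))*(-1 - 1*10) = -1/13 + ((I*sqrt(7))/4 + 53)*(-1 - 10) = -1/13 + (I*sqrt(7)/4 + 53)*(-11) = -1/13 + (53 + I*sqrt(7)/4)*(-11) = -1/13 + (-583 - 11*I*sqrt(7)/4) = -7580/13 - 11*I*sqrt(7)/4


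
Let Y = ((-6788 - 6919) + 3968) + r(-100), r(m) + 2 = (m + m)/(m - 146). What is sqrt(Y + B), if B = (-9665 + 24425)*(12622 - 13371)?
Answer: I*sqrt(167402085249)/123 ≈ 3326.4*I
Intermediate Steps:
r(m) = -2 + 2*m/(-146 + m) (r(m) = -2 + (m + m)/(m - 146) = -2 + (2*m)/(-146 + m) = -2 + 2*m/(-146 + m))
B = -11055240 (B = 14760*(-749) = -11055240)
Y = -1198043/123 (Y = ((-6788 - 6919) + 3968) + 292/(-146 - 100) = (-13707 + 3968) + 292/(-246) = -9739 + 292*(-1/246) = -9739 - 146/123 = -1198043/123 ≈ -9740.2)
sqrt(Y + B) = sqrt(-1198043/123 - 11055240) = sqrt(-1360992563/123) = I*sqrt(167402085249)/123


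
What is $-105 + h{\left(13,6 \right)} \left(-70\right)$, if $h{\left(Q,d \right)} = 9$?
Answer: $-735$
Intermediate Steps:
$-105 + h{\left(13,6 \right)} \left(-70\right) = -105 + 9 \left(-70\right) = -105 - 630 = -735$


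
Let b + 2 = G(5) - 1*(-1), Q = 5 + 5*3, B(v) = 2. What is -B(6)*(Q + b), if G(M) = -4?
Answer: -30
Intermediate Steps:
Q = 20 (Q = 5 + 15 = 20)
b = -5 (b = -2 + (-4 - 1*(-1)) = -2 + (-4 + 1) = -2 - 3 = -5)
-B(6)*(Q + b) = -2*(20 - 5) = -2*15 = -1*30 = -30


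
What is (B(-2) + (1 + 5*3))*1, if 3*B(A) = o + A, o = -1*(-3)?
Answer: 49/3 ≈ 16.333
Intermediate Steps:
o = 3
B(A) = 1 + A/3 (B(A) = (3 + A)/3 = 1 + A/3)
(B(-2) + (1 + 5*3))*1 = ((1 + (⅓)*(-2)) + (1 + 5*3))*1 = ((1 - ⅔) + (1 + 15))*1 = (⅓ + 16)*1 = (49/3)*1 = 49/3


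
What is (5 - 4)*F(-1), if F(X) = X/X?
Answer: 1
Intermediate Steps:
F(X) = 1
(5 - 4)*F(-1) = (5 - 4)*1 = 1*1 = 1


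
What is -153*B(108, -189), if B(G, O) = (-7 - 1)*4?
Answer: 4896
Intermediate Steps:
B(G, O) = -32 (B(G, O) = -8*4 = -32)
-153*B(108, -189) = -153*(-32) = 4896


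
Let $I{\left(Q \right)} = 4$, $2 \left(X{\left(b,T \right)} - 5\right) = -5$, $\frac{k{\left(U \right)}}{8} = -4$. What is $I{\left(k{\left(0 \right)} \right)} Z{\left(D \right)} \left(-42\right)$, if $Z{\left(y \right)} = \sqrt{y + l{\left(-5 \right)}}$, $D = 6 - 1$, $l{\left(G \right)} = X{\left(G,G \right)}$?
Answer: $- 84 \sqrt{30} \approx -460.09$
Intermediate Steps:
$k{\left(U \right)} = -32$ ($k{\left(U \right)} = 8 \left(-4\right) = -32$)
$X{\left(b,T \right)} = \frac{5}{2}$ ($X{\left(b,T \right)} = 5 + \frac{1}{2} \left(-5\right) = 5 - \frac{5}{2} = \frac{5}{2}$)
$l{\left(G \right)} = \frac{5}{2}$
$D = 5$
$Z{\left(y \right)} = \sqrt{\frac{5}{2} + y}$ ($Z{\left(y \right)} = \sqrt{y + \frac{5}{2}} = \sqrt{\frac{5}{2} + y}$)
$I{\left(k{\left(0 \right)} \right)} Z{\left(D \right)} \left(-42\right) = 4 \frac{\sqrt{10 + 4 \cdot 5}}{2} \left(-42\right) = 4 \frac{\sqrt{10 + 20}}{2} \left(-42\right) = 4 \frac{\sqrt{30}}{2} \left(-42\right) = 2 \sqrt{30} \left(-42\right) = - 84 \sqrt{30}$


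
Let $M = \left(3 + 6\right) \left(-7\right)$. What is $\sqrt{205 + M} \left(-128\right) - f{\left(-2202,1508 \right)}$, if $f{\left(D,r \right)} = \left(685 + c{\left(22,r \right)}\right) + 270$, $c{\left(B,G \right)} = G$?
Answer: $-2463 - 128 \sqrt{142} \approx -3988.3$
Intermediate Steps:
$M = -63$ ($M = 9 \left(-7\right) = -63$)
$f{\left(D,r \right)} = 955 + r$ ($f{\left(D,r \right)} = \left(685 + r\right) + 270 = 955 + r$)
$\sqrt{205 + M} \left(-128\right) - f{\left(-2202,1508 \right)} = \sqrt{205 - 63} \left(-128\right) - \left(955 + 1508\right) = \sqrt{142} \left(-128\right) - 2463 = - 128 \sqrt{142} - 2463 = -2463 - 128 \sqrt{142}$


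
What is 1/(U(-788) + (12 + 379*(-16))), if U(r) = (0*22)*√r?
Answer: -1/6052 ≈ -0.00016523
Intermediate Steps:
U(r) = 0 (U(r) = 0*√r = 0)
1/(U(-788) + (12 + 379*(-16))) = 1/(0 + (12 + 379*(-16))) = 1/(0 + (12 - 6064)) = 1/(0 - 6052) = 1/(-6052) = -1/6052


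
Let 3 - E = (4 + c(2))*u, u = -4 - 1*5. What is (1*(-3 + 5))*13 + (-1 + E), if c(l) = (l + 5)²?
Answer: 505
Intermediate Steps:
u = -9 (u = -4 - 5 = -9)
c(l) = (5 + l)²
E = 480 (E = 3 - (4 + (5 + 2)²)*(-9) = 3 - (4 + 7²)*(-9) = 3 - (4 + 49)*(-9) = 3 - 53*(-9) = 3 - 1*(-477) = 3 + 477 = 480)
(1*(-3 + 5))*13 + (-1 + E) = (1*(-3 + 5))*13 + (-1 + 480) = (1*2)*13 + 479 = 2*13 + 479 = 26 + 479 = 505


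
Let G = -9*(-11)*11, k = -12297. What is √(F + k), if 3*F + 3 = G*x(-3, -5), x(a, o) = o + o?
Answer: 2*I*√3982 ≈ 126.21*I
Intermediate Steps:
x(a, o) = 2*o
G = 1089 (G = 99*11 = 1089)
F = -3631 (F = -1 + (1089*(2*(-5)))/3 = -1 + (1089*(-10))/3 = -1 + (⅓)*(-10890) = -1 - 3630 = -3631)
√(F + k) = √(-3631 - 12297) = √(-15928) = 2*I*√3982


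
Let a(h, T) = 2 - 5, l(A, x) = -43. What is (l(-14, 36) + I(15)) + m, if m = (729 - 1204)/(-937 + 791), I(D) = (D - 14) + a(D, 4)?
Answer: -6095/146 ≈ -41.747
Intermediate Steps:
a(h, T) = -3
I(D) = -17 + D (I(D) = (D - 14) - 3 = (-14 + D) - 3 = -17 + D)
m = 475/146 (m = -475/(-146) = -475*(-1/146) = 475/146 ≈ 3.2534)
(l(-14, 36) + I(15)) + m = (-43 + (-17 + 15)) + 475/146 = (-43 - 2) + 475/146 = -45 + 475/146 = -6095/146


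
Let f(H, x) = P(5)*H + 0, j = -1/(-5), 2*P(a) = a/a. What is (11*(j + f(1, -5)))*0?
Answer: 0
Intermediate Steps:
P(a) = 1/2 (P(a) = (a/a)/2 = (1/2)*1 = 1/2)
j = 1/5 (j = -1*(-1/5) = 1/5 ≈ 0.20000)
f(H, x) = H/2 (f(H, x) = H/2 + 0 = H/2)
(11*(j + f(1, -5)))*0 = (11*(1/5 + (1/2)*1))*0 = (11*(1/5 + 1/2))*0 = (11*(7/10))*0 = (77/10)*0 = 0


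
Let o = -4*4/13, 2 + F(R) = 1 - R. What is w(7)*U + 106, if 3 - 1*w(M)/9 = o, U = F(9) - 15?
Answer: -10997/13 ≈ -845.92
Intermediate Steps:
F(R) = -1 - R (F(R) = -2 + (1 - R) = -1 - R)
U = -25 (U = (-1 - 1*9) - 15 = (-1 - 9) - 15 = -10 - 15 = -25)
o = -16/13 (o = -16*1/13 = -16/13 ≈ -1.2308)
w(M) = 495/13 (w(M) = 27 - 9*(-16/13) = 27 + 144/13 = 495/13)
w(7)*U + 106 = (495/13)*(-25) + 106 = -12375/13 + 106 = -10997/13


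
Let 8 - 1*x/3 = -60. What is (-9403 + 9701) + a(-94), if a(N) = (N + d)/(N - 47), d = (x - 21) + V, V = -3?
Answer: 41932/141 ≈ 297.39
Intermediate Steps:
x = 204 (x = 24 - 3*(-60) = 24 + 180 = 204)
d = 180 (d = (204 - 21) - 3 = 183 - 3 = 180)
a(N) = (180 + N)/(-47 + N) (a(N) = (N + 180)/(N - 47) = (180 + N)/(-47 + N))
(-9403 + 9701) + a(-94) = (-9403 + 9701) + (180 - 94)/(-47 - 94) = 298 + 86/(-141) = 298 - 1/141*86 = 298 - 86/141 = 41932/141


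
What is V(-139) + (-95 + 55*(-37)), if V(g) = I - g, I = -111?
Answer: -2102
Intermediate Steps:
V(g) = -111 - g
V(-139) + (-95 + 55*(-37)) = (-111 - 1*(-139)) + (-95 + 55*(-37)) = (-111 + 139) + (-95 - 2035) = 28 - 2130 = -2102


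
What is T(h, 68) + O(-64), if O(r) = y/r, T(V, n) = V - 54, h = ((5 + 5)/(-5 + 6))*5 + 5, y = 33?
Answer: 31/64 ≈ 0.48438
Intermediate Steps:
h = 55 (h = (10/1)*5 + 5 = (10*1)*5 + 5 = 10*5 + 5 = 50 + 5 = 55)
T(V, n) = -54 + V
O(r) = 33/r
T(h, 68) + O(-64) = (-54 + 55) + 33/(-64) = 1 + 33*(-1/64) = 1 - 33/64 = 31/64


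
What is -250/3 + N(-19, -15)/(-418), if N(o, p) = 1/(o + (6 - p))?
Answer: -209003/2508 ≈ -83.334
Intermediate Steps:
N(o, p) = 1/(6 + o - p)
-250/3 + N(-19, -15)/(-418) = -250/3 + 1/(6 - 19 - 1*(-15)*(-418)) = -250*⅓ - 1/418/(6 - 19 + 15) = -250/3 - 1/418/2 = -250/3 + (½)*(-1/418) = -250/3 - 1/836 = -209003/2508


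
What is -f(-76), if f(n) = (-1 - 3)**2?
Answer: -16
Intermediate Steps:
f(n) = 16 (f(n) = (-4)**2 = 16)
-f(-76) = -1*16 = -16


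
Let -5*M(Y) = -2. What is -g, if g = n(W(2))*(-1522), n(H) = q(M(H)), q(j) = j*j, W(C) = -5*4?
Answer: 6088/25 ≈ 243.52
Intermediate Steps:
W(C) = -20
M(Y) = 2/5 (M(Y) = -1/5*(-2) = 2/5)
q(j) = j**2
n(H) = 4/25 (n(H) = (2/5)**2 = 4/25)
g = -6088/25 (g = (4/25)*(-1522) = -6088/25 ≈ -243.52)
-g = -1*(-6088/25) = 6088/25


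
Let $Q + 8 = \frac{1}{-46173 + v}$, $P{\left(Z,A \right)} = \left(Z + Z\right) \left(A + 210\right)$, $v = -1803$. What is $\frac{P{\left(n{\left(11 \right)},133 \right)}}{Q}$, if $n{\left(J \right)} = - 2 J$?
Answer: $\frac{724053792}{383809} \approx 1886.5$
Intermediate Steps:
$P{\left(Z,A \right)} = 2 Z \left(210 + A\right)$
$Q = - \frac{383809}{47976}$ ($Q = -8 + \frac{1}{-46173 - 1803} = -8 + \frac{1}{-47976} = -8 - \frac{1}{47976} = - \frac{383809}{47976} \approx -8.0$)
$\frac{P{\left(n{\left(11 \right)},133 \right)}}{Q} = \frac{2 \left(\left(-2\right) 11\right) \left(210 + 133\right)}{- \frac{383809}{47976}} = 2 \left(-22\right) 343 \left(- \frac{47976}{383809}\right) = \left(-15092\right) \left(- \frac{47976}{383809}\right) = \frac{724053792}{383809}$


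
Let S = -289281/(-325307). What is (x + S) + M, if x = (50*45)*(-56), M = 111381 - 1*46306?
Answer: -19819039694/325307 ≈ -60924.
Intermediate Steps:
M = 65075 (M = 111381 - 46306 = 65075)
S = 289281/325307 (S = -289281*(-1/325307) = 289281/325307 ≈ 0.88926)
x = -126000 (x = 2250*(-56) = -126000)
(x + S) + M = (-126000 + 289281/325307) + 65075 = -40988392719/325307 + 65075 = -19819039694/325307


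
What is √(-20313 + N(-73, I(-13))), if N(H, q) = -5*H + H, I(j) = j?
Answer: I*√20021 ≈ 141.5*I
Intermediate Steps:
N(H, q) = -4*H
√(-20313 + N(-73, I(-13))) = √(-20313 - 4*(-73)) = √(-20313 + 292) = √(-20021) = I*√20021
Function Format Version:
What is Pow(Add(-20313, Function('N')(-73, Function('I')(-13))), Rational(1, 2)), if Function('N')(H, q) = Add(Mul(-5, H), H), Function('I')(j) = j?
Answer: Mul(I, Pow(20021, Rational(1, 2))) ≈ Mul(141.50, I)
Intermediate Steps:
Function('N')(H, q) = Mul(-4, H)
Pow(Add(-20313, Function('N')(-73, Function('I')(-13))), Rational(1, 2)) = Pow(Add(-20313, Mul(-4, -73)), Rational(1, 2)) = Pow(Add(-20313, 292), Rational(1, 2)) = Pow(-20021, Rational(1, 2)) = Mul(I, Pow(20021, Rational(1, 2)))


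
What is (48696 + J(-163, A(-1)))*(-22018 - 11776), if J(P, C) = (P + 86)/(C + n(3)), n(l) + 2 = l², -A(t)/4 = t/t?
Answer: -4934295734/3 ≈ -1.6448e+9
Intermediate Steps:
A(t) = -4 (A(t) = -4*t/t = -4*1 = -4)
n(l) = -2 + l²
J(P, C) = (86 + P)/(7 + C) (J(P, C) = (P + 86)/(C + (-2 + 3²)) = (86 + P)/(C + (-2 + 9)) = (86 + P)/(C + 7) = (86 + P)/(7 + C))
(48696 + J(-163, A(-1)))*(-22018 - 11776) = (48696 + (86 - 163)/(7 - 4))*(-22018 - 11776) = (48696 - 77/3)*(-33794) = (146011/3)*(-33794) = -4934295734/3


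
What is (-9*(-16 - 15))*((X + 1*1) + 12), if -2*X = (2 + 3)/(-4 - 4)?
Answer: 59427/16 ≈ 3714.2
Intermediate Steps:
X = 5/16 (X = -(2 + 3)/(2*(-4 - 4)) = -5/(2*(-8)) = -5*(-1)/(2*8) = -½*(-5/8) = 5/16 ≈ 0.31250)
(-9*(-16 - 15))*((X + 1*1) + 12) = (-9*(-16 - 15))*((5/16 + 1*1) + 12) = (-9*(-31))*((5/16 + 1) + 12) = 279*(21/16 + 12) = 279*(213/16) = 59427/16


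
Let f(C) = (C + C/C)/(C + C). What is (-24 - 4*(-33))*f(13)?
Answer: 756/13 ≈ 58.154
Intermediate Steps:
f(C) = (1 + C)/(2*C) (f(C) = (C + 1)/((2*C)) = (1 + C)*(1/(2*C)) = (1 + C)/(2*C))
(-24 - 4*(-33))*f(13) = (-24 - 4*(-33))*((½)*(1 + 13)/13) = (-24 + 132)*((½)*(1/13)*14) = 108*(7/13) = 756/13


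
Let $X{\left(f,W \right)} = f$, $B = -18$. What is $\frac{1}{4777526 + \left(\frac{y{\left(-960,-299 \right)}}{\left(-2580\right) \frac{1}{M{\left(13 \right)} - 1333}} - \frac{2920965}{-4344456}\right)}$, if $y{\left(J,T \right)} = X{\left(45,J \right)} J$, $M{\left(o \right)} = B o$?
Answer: $\frac{62270536}{295865283628621} \approx 2.1047 \cdot 10^{-7}$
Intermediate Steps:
$M{\left(o \right)} = - 18 o$
$y{\left(J,T \right)} = 45 J$
$\frac{1}{4777526 + \left(\frac{y{\left(-960,-299 \right)}}{\left(-2580\right) \frac{1}{M{\left(13 \right)} - 1333}} - \frac{2920965}{-4344456}\right)} = \frac{1}{4777526 + \left(\frac{45 \left(-960\right)}{\left(-2580\right) \frac{1}{\left(-18\right) 13 - 1333}} - \frac{2920965}{-4344456}\right)} = \frac{1}{4777526 - \left(- \frac{973655}{1448152} + \frac{43200}{\left(-2580\right) \frac{1}{-234 - 1333}}\right)} = \frac{1}{4777526 + \left(- \frac{43200}{\left(-2580\right) \frac{1}{-1567}} + \frac{973655}{1448152}\right)} = \frac{1}{4777526 + \left(- \frac{43200}{\left(-2580\right) \left(- \frac{1}{1567}\right)} + \frac{973655}{1448152}\right)} = \frac{1}{4777526 + \left(- \frac{43200}{\frac{2580}{1567}} + \frac{973655}{1448152}\right)} = \frac{1}{4777526 + \left(\left(-43200\right) \frac{1567}{2580} + \frac{973655}{1448152}\right)} = \frac{1}{4777526 + \left(- \frac{1128240}{43} + \frac{973655}{1448152}\right)} = \frac{1}{4777526 - \frac{1633821145315}{62270536}} = \frac{1}{\frac{295865283628621}{62270536}} = \frac{62270536}{295865283628621}$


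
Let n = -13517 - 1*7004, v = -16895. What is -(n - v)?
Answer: 3626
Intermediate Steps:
n = -20521 (n = -13517 - 7004 = -20521)
-(n - v) = -(-20521 - 1*(-16895)) = -(-20521 + 16895) = -1*(-3626) = 3626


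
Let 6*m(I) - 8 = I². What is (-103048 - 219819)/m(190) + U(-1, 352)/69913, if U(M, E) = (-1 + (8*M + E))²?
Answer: -21864588889/420736434 ≈ -51.967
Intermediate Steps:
m(I) = 4/3 + I²/6
U(M, E) = (-1 + E + 8*M)² (U(M, E) = (-1 + (E + 8*M))² = (-1 + E + 8*M)²)
(-103048 - 219819)/m(190) + U(-1, 352)/69913 = (-103048 - 219819)/(4/3 + (⅙)*190²) + (-1 + 352 + 8*(-1))²/69913 = -322867/(4/3 + (⅙)*36100) + (-1 + 352 - 8)²*(1/69913) = -322867/(4/3 + 18050/3) + 343²*(1/69913) = -322867/6018 + 117649*(1/69913) = -322867*1/6018 + 117649/69913 = -322867/6018 + 117649/69913 = -21864588889/420736434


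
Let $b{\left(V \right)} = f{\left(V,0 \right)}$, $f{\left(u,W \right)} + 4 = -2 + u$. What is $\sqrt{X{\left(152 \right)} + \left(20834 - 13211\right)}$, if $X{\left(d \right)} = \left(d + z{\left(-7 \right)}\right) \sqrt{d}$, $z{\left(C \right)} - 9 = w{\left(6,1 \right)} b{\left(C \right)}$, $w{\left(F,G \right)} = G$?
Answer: $\sqrt{7623 + 296 \sqrt{38}} \approx 97.199$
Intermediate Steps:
$f{\left(u,W \right)} = -6 + u$ ($f{\left(u,W \right)} = -4 + \left(-2 + u\right) = -6 + u$)
$b{\left(V \right)} = -6 + V$
$z{\left(C \right)} = 3 + C$ ($z{\left(C \right)} = 9 + 1 \left(-6 + C\right) = 9 + \left(-6 + C\right) = 3 + C$)
$X{\left(d \right)} = \sqrt{d} \left(-4 + d\right)$ ($X{\left(d \right)} = \left(d + \left(3 - 7\right)\right) \sqrt{d} = \left(d - 4\right) \sqrt{d} = \left(-4 + d\right) \sqrt{d} = \sqrt{d} \left(-4 + d\right)$)
$\sqrt{X{\left(152 \right)} + \left(20834 - 13211\right)} = \sqrt{\sqrt{152} \left(-4 + 152\right) + \left(20834 - 13211\right)} = \sqrt{2 \sqrt{38} \cdot 148 + 7623} = \sqrt{296 \sqrt{38} + 7623} = \sqrt{7623 + 296 \sqrt{38}}$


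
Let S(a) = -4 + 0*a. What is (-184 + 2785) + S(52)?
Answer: 2597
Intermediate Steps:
S(a) = -4 (S(a) = -4 + 0 = -4)
(-184 + 2785) + S(52) = (-184 + 2785) - 4 = 2601 - 4 = 2597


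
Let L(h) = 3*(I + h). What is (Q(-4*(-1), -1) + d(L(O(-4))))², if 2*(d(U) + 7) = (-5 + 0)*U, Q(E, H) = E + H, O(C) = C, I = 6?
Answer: 361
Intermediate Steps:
L(h) = 18 + 3*h (L(h) = 3*(6 + h) = 18 + 3*h)
d(U) = -7 - 5*U/2 (d(U) = -7 + ((-5 + 0)*U)/2 = -7 + (-5*U)/2 = -7 - 5*U/2)
(Q(-4*(-1), -1) + d(L(O(-4))))² = ((-4*(-1) - 1) + (-7 - 5*(18 + 3*(-4))/2))² = ((4 - 1) + (-7 - 5*(18 - 12)/2))² = (3 + (-7 - 5/2*6))² = (3 + (-7 - 15))² = (3 - 22)² = (-19)² = 361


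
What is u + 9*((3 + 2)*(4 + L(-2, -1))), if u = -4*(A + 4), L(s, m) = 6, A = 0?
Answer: 434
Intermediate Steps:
u = -16 (u = -4*(0 + 4) = -4*4 = -16)
u + 9*((3 + 2)*(4 + L(-2, -1))) = -16 + 9*((3 + 2)*(4 + 6)) = -16 + 9*(5*10) = -16 + 9*50 = -16 + 450 = 434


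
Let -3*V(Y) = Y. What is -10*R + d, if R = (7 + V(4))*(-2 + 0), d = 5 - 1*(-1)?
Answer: 358/3 ≈ 119.33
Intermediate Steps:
V(Y) = -Y/3
d = 6 (d = 5 + 1 = 6)
R = -34/3 (R = (7 - 1/3*4)*(-2 + 0) = (7 - 4/3)*(-2) = (17/3)*(-2) = -34/3 ≈ -11.333)
-10*R + d = -10*(-34/3) + 6 = 340/3 + 6 = 358/3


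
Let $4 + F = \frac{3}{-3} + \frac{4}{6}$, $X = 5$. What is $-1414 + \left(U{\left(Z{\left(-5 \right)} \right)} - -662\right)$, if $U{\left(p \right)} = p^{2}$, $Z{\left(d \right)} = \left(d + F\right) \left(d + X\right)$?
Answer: $-752$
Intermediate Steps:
$F = - \frac{13}{3}$ ($F = -4 + \left(\frac{3}{-3} + \frac{4}{6}\right) = -4 + \left(3 \left(- \frac{1}{3}\right) + 4 \cdot \frac{1}{6}\right) = -4 + \left(-1 + \frac{2}{3}\right) = -4 - \frac{1}{3} = - \frac{13}{3} \approx -4.3333$)
$Z{\left(d \right)} = \left(5 + d\right) \left(- \frac{13}{3} + d\right)$ ($Z{\left(d \right)} = \left(d - \frac{13}{3}\right) \left(d + 5\right) = \left(- \frac{13}{3} + d\right) \left(5 + d\right) = \left(5 + d\right) \left(- \frac{13}{3} + d\right)$)
$-1414 + \left(U{\left(Z{\left(-5 \right)} \right)} - -662\right) = -1414 + \left(\left(- \frac{65}{3} + \left(-5\right)^{2} + \frac{2}{3} \left(-5\right)\right)^{2} - -662\right) = -1414 + \left(\left(- \frac{65}{3} + 25 - \frac{10}{3}\right)^{2} + 662\right) = -1414 + \left(0^{2} + 662\right) = -1414 + \left(0 + 662\right) = -1414 + 662 = -752$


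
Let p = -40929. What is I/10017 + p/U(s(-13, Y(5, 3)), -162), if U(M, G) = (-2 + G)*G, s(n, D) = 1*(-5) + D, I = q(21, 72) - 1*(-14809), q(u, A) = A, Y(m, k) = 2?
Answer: -20065/365064 ≈ -0.054963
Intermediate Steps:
I = 14881 (I = 72 - 1*(-14809) = 72 + 14809 = 14881)
s(n, D) = -5 + D
U(M, G) = G*(-2 + G)
I/10017 + p/U(s(-13, Y(5, 3)), -162) = 14881/10017 - 40929*(-1/(162*(-2 - 162))) = 14881*(1/10017) - 40929/((-162*(-164))) = 14881/10017 - 40929/26568 = 14881/10017 - 40929*1/26568 = 14881/10017 - 13643/8856 = -20065/365064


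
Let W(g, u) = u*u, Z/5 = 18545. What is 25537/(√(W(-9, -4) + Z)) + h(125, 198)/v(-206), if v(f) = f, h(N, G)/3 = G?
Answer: -297/103 + 25537*√92741/92741 ≈ 80.972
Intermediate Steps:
Z = 92725 (Z = 5*18545 = 92725)
h(N, G) = 3*G
W(g, u) = u²
25537/(√(W(-9, -4) + Z)) + h(125, 198)/v(-206) = 25537/(√((-4)² + 92725)) + (3*198)/(-206) = 25537/(√(16 + 92725)) + 594*(-1/206) = 25537/(√92741) - 297/103 = 25537*(√92741/92741) - 297/103 = 25537*√92741/92741 - 297/103 = -297/103 + 25537*√92741/92741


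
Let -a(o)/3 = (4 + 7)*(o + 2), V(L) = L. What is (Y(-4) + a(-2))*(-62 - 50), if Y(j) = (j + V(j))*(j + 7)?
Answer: 2688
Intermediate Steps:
a(o) = -66 - 33*o (a(o) = -3*(4 + 7)*(o + 2) = -33*(2 + o) = -3*(22 + 11*o) = -66 - 33*o)
Y(j) = 2*j*(7 + j) (Y(j) = (j + j)*(j + 7) = (2*j)*(7 + j) = 2*j*(7 + j))
(Y(-4) + a(-2))*(-62 - 50) = (2*(-4)*(7 - 4) + (-66 - 33*(-2)))*(-62 - 50) = (2*(-4)*3 + (-66 + 66))*(-112) = (-24 + 0)*(-112) = -24*(-112) = 2688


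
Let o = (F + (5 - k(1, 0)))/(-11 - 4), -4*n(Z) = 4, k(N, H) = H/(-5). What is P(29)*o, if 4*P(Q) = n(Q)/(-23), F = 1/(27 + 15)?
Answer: -211/57960 ≈ -0.0036404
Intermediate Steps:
k(N, H) = -H/5 (k(N, H) = H*(-1/5) = -H/5)
F = 1/42 ≈ 0.023810
n(Z) = -1 (n(Z) = -1/4*4 = -1)
P(Q) = 1/92 (P(Q) = (-1/(-23))/4 = (-1*(-1/23))/4 = (1/4)*(1/23) = 1/92)
o = -211/630 (o = (1/42 + (5 - (-1)*0/5))/(-11 - 4) = (1/42 + (5 - 1*0))/(-15) = (1/42 + (5 + 0))*(-1/15) = (1/42 + 5)*(-1/15) = (211/42)*(-1/15) = -211/630 ≈ -0.33492)
P(29)*o = (1/92)*(-211/630) = -211/57960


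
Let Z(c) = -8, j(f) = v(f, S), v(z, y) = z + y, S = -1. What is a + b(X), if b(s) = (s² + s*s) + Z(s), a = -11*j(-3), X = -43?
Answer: 3734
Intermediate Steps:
v(z, y) = y + z
j(f) = -1 + f
a = 44 (a = -11*(-1 - 3) = -11*(-4) = 44)
b(s) = -8 + 2*s² (b(s) = (s² + s*s) - 8 = (s² + s²) - 8 = 2*s² - 8 = -8 + 2*s²)
a + b(X) = 44 + (-8 + 2*(-43)²) = 44 + (-8 + 2*1849) = 44 + (-8 + 3698) = 44 + 3690 = 3734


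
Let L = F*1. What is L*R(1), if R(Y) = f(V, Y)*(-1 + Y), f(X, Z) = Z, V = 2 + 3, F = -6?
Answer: 0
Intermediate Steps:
V = 5
R(Y) = Y*(-1 + Y)
L = -6 (L = -6*1 = -6)
L*R(1) = -6*(-1 + 1) = -6*0 = 0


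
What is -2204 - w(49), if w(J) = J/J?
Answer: -2205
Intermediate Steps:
w(J) = 1
-2204 - w(49) = -2204 - 1*1 = -2204 - 1 = -2205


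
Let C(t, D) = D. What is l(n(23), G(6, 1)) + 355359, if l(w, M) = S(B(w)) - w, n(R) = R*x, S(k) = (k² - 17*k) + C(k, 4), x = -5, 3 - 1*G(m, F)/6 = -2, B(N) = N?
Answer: 370658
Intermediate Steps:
G(m, F) = 30 (G(m, F) = 18 - 6*(-2) = 18 + 12 = 30)
S(k) = 4 + k² - 17*k (S(k) = (k² - 17*k) + 4 = 4 + k² - 17*k)
n(R) = -5*R (n(R) = R*(-5) = -5*R)
l(w, M) = 4 + w² - 18*w (l(w, M) = (4 + w² - 17*w) - w = 4 + w² - 18*w)
l(n(23), G(6, 1)) + 355359 = (4 + (-5*23)² - (-90)*23) + 355359 = (4 + (-115)² - 18*(-115)) + 355359 = (4 + 13225 + 2070) + 355359 = 15299 + 355359 = 370658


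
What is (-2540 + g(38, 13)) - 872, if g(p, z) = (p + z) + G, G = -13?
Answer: -3374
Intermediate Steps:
g(p, z) = -13 + p + z (g(p, z) = (p + z) - 13 = -13 + p + z)
(-2540 + g(38, 13)) - 872 = (-2540 + (-13 + 38 + 13)) - 872 = (-2540 + 38) - 872 = -2502 - 872 = -3374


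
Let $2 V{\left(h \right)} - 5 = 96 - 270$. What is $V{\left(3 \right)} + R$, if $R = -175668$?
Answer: $- \frac{351505}{2} \approx -1.7575 \cdot 10^{5}$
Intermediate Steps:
$V{\left(h \right)} = - \frac{169}{2}$ ($V{\left(h \right)} = \frac{5}{2} + \frac{96 - 270}{2} = \frac{5}{2} + \frac{1}{2} \left(-174\right) = \frac{5}{2} - 87 = - \frac{169}{2}$)
$V{\left(3 \right)} + R = - \frac{169}{2} - 175668 = - \frac{351505}{2}$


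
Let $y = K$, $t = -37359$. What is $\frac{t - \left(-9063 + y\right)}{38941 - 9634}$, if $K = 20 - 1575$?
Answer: $- \frac{26741}{29307} \approx -0.91244$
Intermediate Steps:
$K = -1555$ ($K = 20 - 1575 = -1555$)
$y = -1555$
$\frac{t - \left(-9063 + y\right)}{38941 - 9634} = \frac{-37359 + \left(9063 - -1555\right)}{38941 - 9634} = \frac{-37359 + \left(9063 + 1555\right)}{29307} = \left(-37359 + 10618\right) \frac{1}{29307} = \left(-26741\right) \frac{1}{29307} = - \frac{26741}{29307}$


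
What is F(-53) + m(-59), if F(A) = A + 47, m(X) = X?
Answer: -65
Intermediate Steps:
F(A) = 47 + A
F(-53) + m(-59) = (47 - 53) - 59 = -6 - 59 = -65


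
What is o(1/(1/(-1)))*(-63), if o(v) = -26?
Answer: 1638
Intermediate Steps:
o(1/(1/(-1)))*(-63) = -26*(-63) = 1638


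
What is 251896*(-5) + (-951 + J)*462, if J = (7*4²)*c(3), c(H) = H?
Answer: -1543610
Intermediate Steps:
J = 336 (J = (7*4²)*3 = (7*16)*3 = 112*3 = 336)
251896*(-5) + (-951 + J)*462 = 251896*(-5) + (-951 + 336)*462 = -1259480 - 615*462 = -1259480 - 284130 = -1543610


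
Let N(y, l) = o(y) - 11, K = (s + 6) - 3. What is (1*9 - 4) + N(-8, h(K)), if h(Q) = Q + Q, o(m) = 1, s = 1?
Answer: -5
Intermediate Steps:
K = 4 (K = (1 + 6) - 3 = 7 - 3 = 4)
h(Q) = 2*Q
N(y, l) = -10 (N(y, l) = 1 - 11 = -10)
(1*9 - 4) + N(-8, h(K)) = (1*9 - 4) - 10 = (9 - 4) - 10 = 5 - 10 = -5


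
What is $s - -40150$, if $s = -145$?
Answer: $40005$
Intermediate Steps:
$s - -40150 = -145 - -40150 = -145 + 40150 = 40005$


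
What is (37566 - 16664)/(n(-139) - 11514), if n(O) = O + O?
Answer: -10451/5896 ≈ -1.7726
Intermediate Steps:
n(O) = 2*O
(37566 - 16664)/(n(-139) - 11514) = (37566 - 16664)/(2*(-139) - 11514) = 20902/(-278 - 11514) = 20902/(-11792) = 20902*(-1/11792) = -10451/5896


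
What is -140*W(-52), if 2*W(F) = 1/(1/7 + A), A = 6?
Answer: -490/43 ≈ -11.395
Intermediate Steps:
W(F) = 7/86 (W(F) = 1/(2*(1/7 + 6)) = 1/(2*(⅐ + 6)) = 1/(2*(43/7)) = (½)*(7/43) = 7/86)
-140*W(-52) = -140*7/86 = -490/43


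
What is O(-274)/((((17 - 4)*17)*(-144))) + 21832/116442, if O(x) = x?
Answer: 20185741/102934728 ≈ 0.19610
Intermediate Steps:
O(-274)/((((17 - 4)*17)*(-144))) + 21832/116442 = -274*(-1/(2448*(17 - 4))) + 21832/116442 = -274/((13*17)*(-144)) + 21832*(1/116442) = -274/(221*(-144)) + 10916/58221 = -274/(-31824) + 10916/58221 = -274*(-1/31824) + 10916/58221 = 137/15912 + 10916/58221 = 20185741/102934728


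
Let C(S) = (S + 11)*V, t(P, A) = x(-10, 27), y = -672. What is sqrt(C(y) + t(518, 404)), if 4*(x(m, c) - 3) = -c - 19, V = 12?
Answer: I*sqrt(31762)/2 ≈ 89.109*I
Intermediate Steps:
x(m, c) = -7/4 - c/4 (x(m, c) = 3 + (-c - 19)/4 = 3 + (-19 - c)/4 = 3 + (-19/4 - c/4) = -7/4 - c/4)
t(P, A) = -17/2 (t(P, A) = -7/4 - 1/4*27 = -7/4 - 27/4 = -17/2)
C(S) = 132 + 12*S (C(S) = (S + 11)*12 = (11 + S)*12 = 132 + 12*S)
sqrt(C(y) + t(518, 404)) = sqrt((132 + 12*(-672)) - 17/2) = sqrt((132 - 8064) - 17/2) = sqrt(-7932 - 17/2) = sqrt(-15881/2) = I*sqrt(31762)/2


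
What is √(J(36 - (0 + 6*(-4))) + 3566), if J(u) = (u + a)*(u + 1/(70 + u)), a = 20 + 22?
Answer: √40926665/65 ≈ 98.422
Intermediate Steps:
a = 42
J(u) = (42 + u)*(u + 1/(70 + u)) (J(u) = (u + 42)*(u + 1/(70 + u)) = (42 + u)*(u + 1/(70 + u)))
√(J(36 - (0 + 6*(-4))) + 3566) = √((42 + (36 - (0 + 6*(-4)))³ + 112*(36 - (0 + 6*(-4)))² + 2941*(36 - (0 + 6*(-4))))/(70 + (36 - (0 + 6*(-4)))) + 3566) = √((42 + (36 - (0 - 24))³ + 112*(36 - (0 - 24))² + 2941*(36 - (0 - 24)))/(70 + (36 - (0 - 24))) + 3566) = √((42 + (36 - 1*(-24))³ + 112*(36 - 1*(-24))² + 2941*(36 - 1*(-24)))/(70 + (36 - 1*(-24))) + 3566) = √((42 + (36 + 24)³ + 112*(36 + 24)² + 2941*(36 + 24))/(70 + (36 + 24)) + 3566) = √((42 + 60³ + 112*60² + 2941*60)/(70 + 60) + 3566) = √((42 + 216000 + 112*3600 + 176460)/130 + 3566) = √((42 + 216000 + 403200 + 176460)/130 + 3566) = √((1/130)*795702 + 3566) = √(397851/65 + 3566) = √(629641/65) = √40926665/65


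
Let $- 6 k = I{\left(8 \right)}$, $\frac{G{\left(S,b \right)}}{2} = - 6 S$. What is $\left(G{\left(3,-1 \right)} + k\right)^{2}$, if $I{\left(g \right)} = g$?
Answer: $\frac{12544}{9} \approx 1393.8$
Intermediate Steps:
$G{\left(S,b \right)} = - 12 S$ ($G{\left(S,b \right)} = 2 \left(- 6 S\right) = - 12 S$)
$k = - \frac{4}{3}$ ($k = \left(- \frac{1}{6}\right) 8 = - \frac{4}{3} \approx -1.3333$)
$\left(G{\left(3,-1 \right)} + k\right)^{2} = \left(\left(-12\right) 3 - \frac{4}{3}\right)^{2} = \left(-36 - \frac{4}{3}\right)^{2} = \left(- \frac{112}{3}\right)^{2} = \frac{12544}{9}$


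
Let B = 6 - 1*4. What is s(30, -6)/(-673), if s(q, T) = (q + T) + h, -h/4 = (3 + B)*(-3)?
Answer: -84/673 ≈ -0.12481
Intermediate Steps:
B = 2 (B = 6 - 4 = 2)
h = 60 (h = -4*(3 + 2)*(-3) = -20*(-3) = -4*(-15) = 60)
s(q, T) = 60 + T + q (s(q, T) = (q + T) + 60 = (T + q) + 60 = 60 + T + q)
s(30, -6)/(-673) = (60 - 6 + 30)/(-673) = 84*(-1/673) = -84/673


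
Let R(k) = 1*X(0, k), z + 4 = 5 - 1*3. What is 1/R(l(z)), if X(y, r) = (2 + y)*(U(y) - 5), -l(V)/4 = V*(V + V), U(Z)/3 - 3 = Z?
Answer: ⅛ ≈ 0.12500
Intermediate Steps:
U(Z) = 9 + 3*Z
z = -2 (z = -4 + (5 - 1*3) = -4 + (5 - 3) = -4 + 2 = -2)
l(V) = -8*V² (l(V) = -4*V*(V + V) = -4*V*2*V = -8*V²)
X(y, r) = (2 + y)*(4 + 3*y) (X(y, r) = (2 + y)*((9 + 3*y) - 5) = (2 + y)*(4 + 3*y))
R(k) = 8 (R(k) = 1*(8 + 0 + 3*0*(3 + 0)) = 1*(8 + 0 + 3*0*3) = 1*(8 + 0 + 0) = 1*8 = 8)
1/R(l(z)) = 1/8 = ⅛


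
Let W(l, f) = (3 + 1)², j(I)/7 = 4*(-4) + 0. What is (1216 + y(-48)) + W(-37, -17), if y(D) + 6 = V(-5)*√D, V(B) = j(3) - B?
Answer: 1226 - 428*I*√3 ≈ 1226.0 - 741.32*I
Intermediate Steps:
j(I) = -112 (j(I) = 7*(4*(-4) + 0) = 7*(-16 + 0) = 7*(-16) = -112)
V(B) = -112 - B
W(l, f) = 16 (W(l, f) = 4² = 16)
y(D) = -6 - 107*√D (y(D) = -6 + (-112 - 1*(-5))*√D = -6 + (-112 + 5)*√D = -6 - 107*√D)
(1216 + y(-48)) + W(-37, -17) = (1216 + (-6 - 428*I*√3)) + 16 = (1210 - 428*I*√3) + 16 = 1226 - 428*I*√3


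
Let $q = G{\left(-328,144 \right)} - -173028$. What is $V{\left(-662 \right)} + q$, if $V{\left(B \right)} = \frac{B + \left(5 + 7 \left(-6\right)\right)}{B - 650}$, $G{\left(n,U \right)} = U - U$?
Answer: $\frac{227013435}{1312} \approx 1.7303 \cdot 10^{5}$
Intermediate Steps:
$G{\left(n,U \right)} = 0$
$q = 173028$ ($q = 0 - -173028 = 0 + 173028 = 173028$)
$V{\left(B \right)} = \frac{-37 + B}{-650 + B}$ ($V{\left(B \right)} = \frac{B + \left(5 - 42\right)}{-650 + B} = \frac{B - 37}{-650 + B} = \frac{-37 + B}{-650 + B}$)
$V{\left(-662 \right)} + q = \frac{-37 - 662}{-650 - 662} + 173028 = \frac{1}{-1312} \left(-699\right) + 173028 = \left(- \frac{1}{1312}\right) \left(-699\right) + 173028 = \frac{699}{1312} + 173028 = \frac{227013435}{1312}$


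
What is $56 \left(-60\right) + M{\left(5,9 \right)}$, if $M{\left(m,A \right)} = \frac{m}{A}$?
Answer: $- \frac{30235}{9} \approx -3359.4$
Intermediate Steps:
$56 \left(-60\right) + M{\left(5,9 \right)} = 56 \left(-60\right) + \frac{5}{9} = -3360 + 5 \cdot \frac{1}{9} = -3360 + \frac{5}{9} = - \frac{30235}{9}$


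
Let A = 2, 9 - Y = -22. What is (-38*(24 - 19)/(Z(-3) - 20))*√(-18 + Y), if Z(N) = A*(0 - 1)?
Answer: 95*√13/11 ≈ 31.139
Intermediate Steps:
Y = 31 (Y = 9 - 1*(-22) = 9 + 22 = 31)
Z(N) = -2 (Z(N) = 2*(0 - 1) = 2*(-1) = -2)
(-38*(24 - 19)/(Z(-3) - 20))*√(-18 + Y) = (-38*(24 - 19)/(-2 - 20))*√(-18 + 31) = (-190/(-22))*√13 = (-190*(-1)/22)*√13 = (-38*(-5/22))*√13 = 95*√13/11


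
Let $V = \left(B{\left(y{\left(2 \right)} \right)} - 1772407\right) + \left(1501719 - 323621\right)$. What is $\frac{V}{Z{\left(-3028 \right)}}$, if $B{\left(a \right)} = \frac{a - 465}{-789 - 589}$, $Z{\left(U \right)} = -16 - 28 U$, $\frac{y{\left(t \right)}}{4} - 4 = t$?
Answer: $- \frac{272985787}{38936768} \approx -7.011$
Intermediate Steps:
$y{\left(t \right)} = 16 + 4 t$
$B{\left(a \right)} = \frac{465}{1378} - \frac{a}{1378}$ ($B{\left(a \right)} = \frac{-465 + a}{-1378} = \left(-465 + a\right) \left(- \frac{1}{1378}\right) = \frac{465}{1378} - \frac{a}{1378}$)
$V = - \frac{818957361}{1378}$ ($V = \left(\left(\frac{465}{1378} - \frac{16 + 4 \cdot 2}{1378}\right) - 1772407\right) + \left(1501719 - 323621\right) = \left(\left(\frac{465}{1378} - \frac{16 + 8}{1378}\right) - 1772407\right) + \left(1501719 - 323621\right) = \left(\left(\frac{465}{1378} - \frac{12}{689}\right) - 1772407\right) + 1178098 = \left(\frac{441}{1378} - 1772407\right) + 1178098 = - \frac{2442376405}{1378} + 1178098 = - \frac{818957361}{1378} \approx -5.9431 \cdot 10^{5}$)
$\frac{V}{Z{\left(-3028 \right)}} = - \frac{818957361}{1378 \left(-16 - -84784\right)} = - \frac{818957361}{1378 \left(-16 + 84784\right)} = - \frac{818957361}{1378 \cdot 84768} = \left(- \frac{818957361}{1378}\right) \frac{1}{84768} = - \frac{272985787}{38936768}$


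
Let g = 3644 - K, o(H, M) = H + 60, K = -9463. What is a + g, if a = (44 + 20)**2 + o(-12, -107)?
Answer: 17251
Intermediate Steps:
o(H, M) = 60 + H
g = 13107 (g = 3644 - 1*(-9463) = 3644 + 9463 = 13107)
a = 4144 (a = (44 + 20)**2 + (60 - 12) = 64**2 + 48 = 4096 + 48 = 4144)
a + g = 4144 + 13107 = 17251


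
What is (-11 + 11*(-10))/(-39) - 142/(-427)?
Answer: 57205/16653 ≈ 3.4351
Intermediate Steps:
(-11 + 11*(-10))/(-39) - 142/(-427) = (-11 - 110)*(-1/39) - 142*(-1/427) = -121*(-1/39) + 142/427 = 121/39 + 142/427 = 57205/16653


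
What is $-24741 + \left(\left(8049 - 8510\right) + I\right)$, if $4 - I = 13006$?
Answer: $-38204$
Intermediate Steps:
$I = -13002$ ($I = 4 - 13006 = -13002$)
$-24741 + \left(\left(8049 - 8510\right) + I\right) = -24741 + \left(\left(8049 - 8510\right) - 13002\right) = -24741 - 13463 = -38204$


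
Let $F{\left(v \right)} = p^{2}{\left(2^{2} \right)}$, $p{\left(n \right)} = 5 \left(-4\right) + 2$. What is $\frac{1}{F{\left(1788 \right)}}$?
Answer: $\frac{1}{324} \approx 0.0030864$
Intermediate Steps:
$p{\left(n \right)} = -18$ ($p{\left(n \right)} = -20 + 2 = -18$)
$F{\left(v \right)} = 324$ ($F{\left(v \right)} = \left(-18\right)^{2} = 324$)
$\frac{1}{F{\left(1788 \right)}} = \frac{1}{324}$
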